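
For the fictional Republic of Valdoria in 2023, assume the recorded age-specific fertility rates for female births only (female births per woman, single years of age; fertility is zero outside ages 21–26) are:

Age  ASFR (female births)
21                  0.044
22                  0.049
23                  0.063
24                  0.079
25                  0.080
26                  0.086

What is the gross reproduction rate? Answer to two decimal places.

0.40

Sum of female ASFRs = 0.044 + 0.049 + 0.063 + 0.079 + 0.080 + 0.086 = 0.401
GRR = 0.401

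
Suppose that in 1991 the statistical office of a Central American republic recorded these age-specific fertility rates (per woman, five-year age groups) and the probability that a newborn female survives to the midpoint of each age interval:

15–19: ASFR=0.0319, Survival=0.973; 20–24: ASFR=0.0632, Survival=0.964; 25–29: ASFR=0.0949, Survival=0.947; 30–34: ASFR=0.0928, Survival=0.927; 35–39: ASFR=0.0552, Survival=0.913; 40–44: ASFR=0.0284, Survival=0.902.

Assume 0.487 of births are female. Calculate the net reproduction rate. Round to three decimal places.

Proportion female at birth = 0.487.
Each age group contributes 5 × ASFR × survival:
  15–19: 5 × 0.0319 × 0.973 = 0.15519
  20–24: 5 × 0.0632 × 0.964 = 0.30462
  25–29: 5 × 0.0949 × 0.947 = 0.44935
  30–34: 5 × 0.0928 × 0.927 = 0.43013
  35–39: 5 × 0.0552 × 0.913 = 0.25199
  40–44: 5 × 0.0284 × 0.902 = 0.12808
Sum = 1.71936
NRR = 0.487 × 1.71936 = 0.83733

0.837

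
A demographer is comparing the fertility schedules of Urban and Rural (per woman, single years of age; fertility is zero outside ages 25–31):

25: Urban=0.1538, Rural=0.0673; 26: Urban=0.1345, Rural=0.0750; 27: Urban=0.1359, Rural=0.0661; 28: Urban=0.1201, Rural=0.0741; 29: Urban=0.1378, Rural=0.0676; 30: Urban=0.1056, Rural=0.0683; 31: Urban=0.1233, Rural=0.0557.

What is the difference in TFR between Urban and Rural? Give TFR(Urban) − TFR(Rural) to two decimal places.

Urban:
  Sum of ASFRs = 0.1538 + 0.1345 + 0.1359 + 0.1201 + 0.1378 + 0.1056 + 0.1233 = 0.9110
  TFR = 0.911
Rural:
  Sum of ASFRs = 0.0673 + 0.0750 + 0.0661 + 0.0741 + 0.0676 + 0.0683 + 0.0557 = 0.4741
  TFR = 0.4741
Difference = 0.911 − 0.4741 = 0.4369

0.44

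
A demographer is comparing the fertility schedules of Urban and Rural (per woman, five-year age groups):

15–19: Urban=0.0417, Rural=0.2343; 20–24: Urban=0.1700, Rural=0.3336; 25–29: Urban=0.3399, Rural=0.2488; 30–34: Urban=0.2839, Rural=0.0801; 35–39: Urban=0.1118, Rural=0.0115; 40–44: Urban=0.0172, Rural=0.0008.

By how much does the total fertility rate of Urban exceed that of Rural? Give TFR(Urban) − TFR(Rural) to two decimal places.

Urban:
  Sum of ASFRs = 0.0417 + 0.1700 + 0.3399 + 0.2839 + 0.1118 + 0.0172 = 0.9645
  TFR = 5 × 0.9645 = 4.8225
Rural:
  Sum of ASFRs = 0.2343 + 0.3336 + 0.2488 + 0.0801 + 0.0115 + 0.0008 = 0.9091
  TFR = 5 × 0.9091 = 4.5455
Difference = 4.8225 − 4.5455 = 0.277

0.28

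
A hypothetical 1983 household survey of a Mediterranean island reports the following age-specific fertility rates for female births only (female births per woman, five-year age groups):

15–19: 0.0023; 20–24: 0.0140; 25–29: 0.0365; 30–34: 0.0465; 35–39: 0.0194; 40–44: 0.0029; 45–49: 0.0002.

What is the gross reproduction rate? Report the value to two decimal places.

0.61

Sum of female ASFRs = 0.0023 + 0.0140 + 0.0365 + 0.0465 + 0.0194 + 0.0029 + 0.0002 = 0.1218
GRR = 5 × 0.1218 = 0.609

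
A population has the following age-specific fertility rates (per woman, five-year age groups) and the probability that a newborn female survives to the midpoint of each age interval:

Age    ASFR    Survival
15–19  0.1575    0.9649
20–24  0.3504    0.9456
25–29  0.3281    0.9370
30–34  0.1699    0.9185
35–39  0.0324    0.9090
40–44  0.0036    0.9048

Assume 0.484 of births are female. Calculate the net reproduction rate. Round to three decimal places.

Proportion female at birth = 0.484.
Survival-weighted fertility by age (5·fₓ·Sₓ):
  15–19: 5 × 0.1575 × 0.9649 = 0.75986
  20–24: 5 × 0.3504 × 0.9456 = 1.65669
  25–29: 5 × 0.3281 × 0.9370 = 1.53715
  30–34: 5 × 0.1699 × 0.9185 = 0.78027
  35–39: 5 × 0.0324 × 0.9090 = 0.14726
  40–44: 5 × 0.0036 × 0.9048 = 0.01629
Sum = 4.89752
NRR = 0.484 × 4.89752 = 2.37040
An NRR exceeding 1 indicates intrinsic growth under these rates.

2.370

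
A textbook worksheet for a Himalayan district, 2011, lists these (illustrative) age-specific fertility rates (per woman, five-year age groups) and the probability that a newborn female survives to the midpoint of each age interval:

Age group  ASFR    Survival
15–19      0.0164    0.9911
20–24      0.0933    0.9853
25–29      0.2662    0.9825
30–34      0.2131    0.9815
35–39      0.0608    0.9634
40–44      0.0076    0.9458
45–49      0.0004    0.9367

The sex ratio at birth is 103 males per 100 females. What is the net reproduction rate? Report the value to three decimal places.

Proportion female at birth = 100 / (100 + 103) = 0.49261.
Weighting each age-specific rate by interval width and survival:
  15–19: 5 × 0.0164 × 0.9911 = 0.08127
  20–24: 5 × 0.0933 × 0.9853 = 0.45964
  25–29: 5 × 0.2662 × 0.9825 = 1.30771
  30–34: 5 × 0.2131 × 0.9815 = 1.04579
  35–39: 5 × 0.0608 × 0.9634 = 0.29287
  40–44: 5 × 0.0076 × 0.9458 = 0.03594
  45–49: 5 × 0.0004 × 0.9367 = 0.00187
Sum = 3.22509
NRR = 0.49261 × 3.22509 = 1.58871
An NRR exceeding 1 indicates intrinsic growth under these rates.

1.589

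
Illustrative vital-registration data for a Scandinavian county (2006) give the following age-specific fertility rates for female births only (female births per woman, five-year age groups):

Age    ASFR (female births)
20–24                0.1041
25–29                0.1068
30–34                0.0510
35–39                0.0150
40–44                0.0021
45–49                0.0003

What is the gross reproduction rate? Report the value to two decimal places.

Sum of female ASFRs = 0.1041 + 0.1068 + 0.0510 + 0.0150 + 0.0021 + 0.0003 = 0.2793
GRR = 5 × 0.2793 = 1.3965

1.40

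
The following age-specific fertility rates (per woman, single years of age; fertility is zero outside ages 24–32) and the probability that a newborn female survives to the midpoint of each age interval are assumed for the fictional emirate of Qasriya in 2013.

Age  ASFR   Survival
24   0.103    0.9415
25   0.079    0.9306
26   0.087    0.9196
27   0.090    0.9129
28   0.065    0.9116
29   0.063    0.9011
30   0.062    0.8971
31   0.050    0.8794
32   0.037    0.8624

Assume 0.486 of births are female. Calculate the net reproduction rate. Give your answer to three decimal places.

Proportion female at birth = 0.486.
Survival-weighted fertility by age (1·fₓ·Sₓ):
  24: 1 × 0.103 × 0.9415 = 0.09697
  25: 1 × 0.079 × 0.9306 = 0.07352
  26: 1 × 0.087 × 0.9196 = 0.08001
  27: 1 × 0.090 × 0.9129 = 0.08216
  28: 1 × 0.065 × 0.9116 = 0.05925
  29: 1 × 0.063 × 0.9011 = 0.05677
  30: 1 × 0.062 × 0.8971 = 0.05562
  31: 1 × 0.050 × 0.8794 = 0.04397
  32: 1 × 0.037 × 0.8624 = 0.03191
Sum = 0.58018
NRR = 0.486 × 0.58018 = 0.28197

0.282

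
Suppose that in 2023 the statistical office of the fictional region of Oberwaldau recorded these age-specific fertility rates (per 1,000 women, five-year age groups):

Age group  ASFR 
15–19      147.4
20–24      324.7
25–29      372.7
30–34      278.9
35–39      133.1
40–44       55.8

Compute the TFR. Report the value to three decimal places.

6.563

Sum of ASFRs = 147.4 + 324.7 + 372.7 + 278.9 + 133.1 + 55.8 = 1312.6
TFR = 5 × 1312.6 / 1000 = 6.563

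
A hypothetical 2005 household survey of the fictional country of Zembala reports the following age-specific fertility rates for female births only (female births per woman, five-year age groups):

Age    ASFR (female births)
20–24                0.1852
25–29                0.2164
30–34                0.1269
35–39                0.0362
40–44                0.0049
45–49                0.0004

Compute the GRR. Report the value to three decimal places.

2.850

Sum of female ASFRs = 0.1852 + 0.2164 + 0.1269 + 0.0362 + 0.0049 + 0.0004 = 0.5700
GRR = 5 × 0.5700 = 2.85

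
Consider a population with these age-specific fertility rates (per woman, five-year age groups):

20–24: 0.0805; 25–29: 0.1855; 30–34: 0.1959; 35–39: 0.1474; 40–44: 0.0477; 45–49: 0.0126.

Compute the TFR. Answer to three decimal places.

Sum of ASFRs = 0.0805 + 0.1855 + 0.1959 + 0.1474 + 0.0477 + 0.0126 = 0.6696
TFR = 5 × 0.6696 = 3.348

3.348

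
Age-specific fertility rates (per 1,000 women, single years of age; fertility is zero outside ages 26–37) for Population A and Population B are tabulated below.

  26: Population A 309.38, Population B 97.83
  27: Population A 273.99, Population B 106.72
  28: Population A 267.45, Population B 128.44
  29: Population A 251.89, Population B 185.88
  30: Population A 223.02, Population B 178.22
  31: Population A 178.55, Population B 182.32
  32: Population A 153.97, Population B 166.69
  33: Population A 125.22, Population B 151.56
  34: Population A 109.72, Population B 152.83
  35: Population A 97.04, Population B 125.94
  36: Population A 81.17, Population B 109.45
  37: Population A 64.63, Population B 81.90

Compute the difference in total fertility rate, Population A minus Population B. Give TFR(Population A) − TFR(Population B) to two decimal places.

Population A:
  Sum of ASFRs = 309.38 + 273.99 + 267.45 + 251.89 + 223.02 + 178.55 + 153.97 + 125.22 + 109.72 + 97.04 + 81.17 + 64.63 = 2136.03
  TFR = 2136.03 / 1000 = 2.13603
Population B:
  Sum of ASFRs = 97.83 + 106.72 + 128.44 + 185.88 + 178.22 + 182.32 + 166.69 + 151.56 + 152.83 + 125.94 + 109.45 + 81.90 = 1667.78
  TFR = 1667.78 / 1000 = 1.66778
Difference = 2.13603 − 1.66778 = 0.46825

0.47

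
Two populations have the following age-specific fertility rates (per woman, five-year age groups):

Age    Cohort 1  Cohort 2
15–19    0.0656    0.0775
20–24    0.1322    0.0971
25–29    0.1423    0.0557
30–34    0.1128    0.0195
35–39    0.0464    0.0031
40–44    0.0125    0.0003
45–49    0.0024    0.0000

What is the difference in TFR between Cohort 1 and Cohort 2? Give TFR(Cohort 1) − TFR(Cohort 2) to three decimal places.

1.305

Cohort 1:
  Sum of ASFRs = 0.0656 + 0.1322 + 0.1423 + 0.1128 + 0.0464 + 0.0125 + 0.0024 = 0.5142
  TFR = 5 × 0.5142 = 2.571
Cohort 2:
  Sum of ASFRs = 0.0775 + 0.0971 + 0.0557 + 0.0195 + 0.0031 + 0.0003 + 0.0000 = 0.2532
  TFR = 5 × 0.2532 = 1.266
Difference = 2.571 − 1.266 = 1.305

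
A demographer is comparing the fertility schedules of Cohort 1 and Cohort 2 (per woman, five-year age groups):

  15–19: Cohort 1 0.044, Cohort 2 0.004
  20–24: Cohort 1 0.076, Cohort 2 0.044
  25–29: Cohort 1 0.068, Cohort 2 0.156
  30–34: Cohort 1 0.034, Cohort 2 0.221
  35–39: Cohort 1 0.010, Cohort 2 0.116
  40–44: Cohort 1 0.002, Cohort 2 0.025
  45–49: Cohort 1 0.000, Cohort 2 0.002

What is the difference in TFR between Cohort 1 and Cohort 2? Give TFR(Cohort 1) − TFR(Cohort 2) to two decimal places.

-1.67

Cohort 1:
  Sum of ASFRs = 0.044 + 0.076 + 0.068 + 0.034 + 0.010 + 0.002 + 0.000 = 0.234
  TFR = 5 × 0.234 = 1.17
Cohort 2:
  Sum of ASFRs = 0.004 + 0.044 + 0.156 + 0.221 + 0.116 + 0.025 + 0.002 = 0.568
  TFR = 5 × 0.568 = 2.84
Difference = 1.17 − 2.84 = -1.67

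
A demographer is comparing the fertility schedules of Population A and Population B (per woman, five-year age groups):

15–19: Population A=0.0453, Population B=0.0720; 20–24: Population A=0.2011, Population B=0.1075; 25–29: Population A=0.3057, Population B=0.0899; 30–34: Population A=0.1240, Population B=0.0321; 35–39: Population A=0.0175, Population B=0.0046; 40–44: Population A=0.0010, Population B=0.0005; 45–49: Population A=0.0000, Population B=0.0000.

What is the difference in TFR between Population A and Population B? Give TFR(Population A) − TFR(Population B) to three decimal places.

Population A:
  Sum of ASFRs = 0.0453 + 0.2011 + 0.3057 + 0.1240 + 0.0175 + 0.0010 + 0.0000 = 0.6946
  TFR = 5 × 0.6946 = 3.473
Population B:
  Sum of ASFRs = 0.0720 + 0.1075 + 0.0899 + 0.0321 + 0.0046 + 0.0005 + 0.0000 = 0.3066
  TFR = 5 × 0.3066 = 1.533
Difference = 3.473 − 1.533 = 1.94

1.940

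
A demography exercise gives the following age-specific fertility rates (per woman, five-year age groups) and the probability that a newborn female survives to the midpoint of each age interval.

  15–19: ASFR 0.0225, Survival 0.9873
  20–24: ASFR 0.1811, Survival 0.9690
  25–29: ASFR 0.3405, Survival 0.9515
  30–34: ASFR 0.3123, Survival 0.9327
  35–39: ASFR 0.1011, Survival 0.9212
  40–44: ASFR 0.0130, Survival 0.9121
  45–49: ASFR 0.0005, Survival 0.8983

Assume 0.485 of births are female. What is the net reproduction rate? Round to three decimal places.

Proportion female at birth = 0.485.
Weighting each age-specific rate by interval width and survival:
  15–19: 5 × 0.0225 × 0.9873 = 0.11107
  20–24: 5 × 0.1811 × 0.9690 = 0.87743
  25–29: 5 × 0.3405 × 0.9515 = 1.61993
  30–34: 5 × 0.3123 × 0.9327 = 1.45641
  35–39: 5 × 0.1011 × 0.9212 = 0.46567
  40–44: 5 × 0.0130 × 0.9121 = 0.05929
  45–49: 5 × 0.0005 × 0.8983 = 0.00225
Sum = 4.59205
NRR = 0.485 × 4.59205 = 2.22714

2.227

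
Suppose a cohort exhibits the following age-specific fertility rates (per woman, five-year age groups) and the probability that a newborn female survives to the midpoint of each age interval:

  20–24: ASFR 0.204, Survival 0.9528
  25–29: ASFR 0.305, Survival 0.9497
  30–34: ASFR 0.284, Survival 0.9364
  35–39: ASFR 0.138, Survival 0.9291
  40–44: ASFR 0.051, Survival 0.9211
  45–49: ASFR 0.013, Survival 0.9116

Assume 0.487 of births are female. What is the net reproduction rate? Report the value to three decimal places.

2.282

Proportion female at birth = 0.487.
Each age group contributes 5 × ASFR × survival:
  20–24: 5 × 0.204 × 0.9528 = 0.97186
  25–29: 5 × 0.305 × 0.9497 = 1.44829
  30–34: 5 × 0.284 × 0.9364 = 1.32969
  35–39: 5 × 0.138 × 0.9291 = 0.64108
  40–44: 5 × 0.051 × 0.9211 = 0.23488
  45–49: 5 × 0.013 × 0.9116 = 0.05925
Sum = 4.68505
NRR = 0.487 × 4.68505 = 2.28162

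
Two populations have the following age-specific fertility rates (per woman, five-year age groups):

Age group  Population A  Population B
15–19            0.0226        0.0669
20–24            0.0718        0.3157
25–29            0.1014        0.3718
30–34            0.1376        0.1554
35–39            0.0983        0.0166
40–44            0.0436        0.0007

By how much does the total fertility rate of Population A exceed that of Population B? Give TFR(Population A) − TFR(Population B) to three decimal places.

-2.259

Population A:
  Sum of ASFRs = 0.0226 + 0.0718 + 0.1014 + 0.1376 + 0.0983 + 0.0436 = 0.4753
  TFR = 5 × 0.4753 = 2.3765
Population B:
  Sum of ASFRs = 0.0669 + 0.3157 + 0.3718 + 0.1554 + 0.0166 + 0.0007 = 0.9271
  TFR = 5 × 0.9271 = 4.6355
Difference = 2.3765 − 4.6355 = -2.259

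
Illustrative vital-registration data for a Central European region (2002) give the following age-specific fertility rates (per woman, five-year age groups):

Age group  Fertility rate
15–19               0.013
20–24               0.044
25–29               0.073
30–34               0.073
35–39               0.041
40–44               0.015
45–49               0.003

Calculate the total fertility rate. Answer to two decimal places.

Sum of ASFRs = 0.013 + 0.044 + 0.073 + 0.073 + 0.041 + 0.015 + 0.003 = 0.262
TFR = 5 × 0.262 = 1.31

1.31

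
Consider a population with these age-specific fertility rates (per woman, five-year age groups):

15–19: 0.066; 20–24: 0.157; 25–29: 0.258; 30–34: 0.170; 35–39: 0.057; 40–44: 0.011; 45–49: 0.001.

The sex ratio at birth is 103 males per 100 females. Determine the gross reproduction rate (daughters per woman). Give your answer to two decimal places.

Proportion female at birth = 100 / (100 + 103) = 0.49261.
Sum of ASFRs = 0.066 + 0.157 + 0.258 + 0.170 + 0.057 + 0.011 + 0.001 = 0.720
TFR = 5 × 0.720 = 3.6
GRR = 0.49261 × 3.6 = 1.77340

1.77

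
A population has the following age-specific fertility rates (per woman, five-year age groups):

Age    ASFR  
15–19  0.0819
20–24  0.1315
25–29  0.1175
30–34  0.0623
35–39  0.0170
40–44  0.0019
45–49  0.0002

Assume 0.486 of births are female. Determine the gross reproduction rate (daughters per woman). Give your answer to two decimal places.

1.00

Proportion female at birth = 0.486.
Sum of ASFRs = 0.0819 + 0.1315 + 0.1175 + 0.0623 + 0.0170 + 0.0019 + 0.0002 = 0.4123
TFR = 5 × 0.4123 = 2.0615
GRR = 0.486 × 2.0615 = 1.00189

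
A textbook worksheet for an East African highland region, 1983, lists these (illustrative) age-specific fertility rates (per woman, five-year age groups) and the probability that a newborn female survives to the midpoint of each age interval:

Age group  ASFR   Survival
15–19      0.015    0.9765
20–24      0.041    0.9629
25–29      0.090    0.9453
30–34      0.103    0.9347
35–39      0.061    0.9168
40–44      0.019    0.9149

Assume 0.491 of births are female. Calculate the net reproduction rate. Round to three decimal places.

Proportion female at birth = 0.491.
Per-age-group product (5 × ASFR × survival probability):
  15–19: 5 × 0.015 × 0.9765 = 0.07324
  20–24: 5 × 0.041 × 0.9629 = 0.19739
  25–29: 5 × 0.090 × 0.9453 = 0.42539
  30–34: 5 × 0.103 × 0.9347 = 0.48137
  35–39: 5 × 0.061 × 0.9168 = 0.27962
  40–44: 5 × 0.019 × 0.9149 = 0.08692
Sum = 1.54393
NRR = 0.491 × 1.54393 = 0.75807
With NRR below 1 the population is below replacement fertility.

0.758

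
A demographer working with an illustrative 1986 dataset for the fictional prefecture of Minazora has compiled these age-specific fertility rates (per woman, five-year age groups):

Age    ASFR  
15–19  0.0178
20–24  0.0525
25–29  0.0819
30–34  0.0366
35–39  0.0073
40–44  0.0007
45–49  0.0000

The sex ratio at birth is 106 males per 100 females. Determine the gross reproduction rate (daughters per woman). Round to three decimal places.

Proportion female at birth = 100 / (100 + 106) = 0.48544.
Sum of ASFRs = 0.0178 + 0.0525 + 0.0819 + 0.0366 + 0.0073 + 0.0007 + 0.0000 = 0.1968
TFR = 5 × 0.1968 = 0.984
GRR = 0.48544 × 0.984 = 0.47767

0.478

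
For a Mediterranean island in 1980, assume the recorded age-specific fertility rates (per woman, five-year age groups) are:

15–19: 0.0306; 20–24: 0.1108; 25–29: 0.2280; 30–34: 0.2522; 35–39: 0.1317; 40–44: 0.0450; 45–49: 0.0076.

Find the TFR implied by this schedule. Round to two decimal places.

4.03

Sum of ASFRs = 0.0306 + 0.1108 + 0.2280 + 0.2522 + 0.1317 + 0.0450 + 0.0076 = 0.8059
TFR = 5 × 0.8059 = 4.0295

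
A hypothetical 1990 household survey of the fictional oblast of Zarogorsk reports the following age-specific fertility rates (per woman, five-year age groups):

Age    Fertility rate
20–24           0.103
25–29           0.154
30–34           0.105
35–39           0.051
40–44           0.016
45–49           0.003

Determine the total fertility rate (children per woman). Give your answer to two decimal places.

Sum of ASFRs = 0.103 + 0.154 + 0.105 + 0.051 + 0.016 + 0.003 = 0.432
TFR = 5 × 0.432 = 2.16

2.16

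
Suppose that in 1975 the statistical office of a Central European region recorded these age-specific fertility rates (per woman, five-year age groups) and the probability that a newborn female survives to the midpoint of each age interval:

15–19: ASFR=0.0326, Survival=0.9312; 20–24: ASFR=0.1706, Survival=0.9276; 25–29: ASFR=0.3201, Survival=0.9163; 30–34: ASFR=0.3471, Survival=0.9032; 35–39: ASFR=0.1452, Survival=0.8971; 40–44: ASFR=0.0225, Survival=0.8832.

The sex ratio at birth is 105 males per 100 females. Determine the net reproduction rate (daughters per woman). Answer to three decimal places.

2.306

Proportion female at birth = 100 / (100 + 105) = 0.48780.
Survival-weighted fertility by age (5·fₓ·Sₓ):
  15–19: 5 × 0.0326 × 0.9312 = 0.15179
  20–24: 5 × 0.1706 × 0.9276 = 0.79124
  25–29: 5 × 0.3201 × 0.9163 = 1.46654
  30–34: 5 × 0.3471 × 0.9032 = 1.56750
  35–39: 5 × 0.1452 × 0.8971 = 0.65129
  40–44: 5 × 0.0225 × 0.8832 = 0.09936
Sum = 4.72772
NRR = 0.48780 × 4.72772 = 2.30618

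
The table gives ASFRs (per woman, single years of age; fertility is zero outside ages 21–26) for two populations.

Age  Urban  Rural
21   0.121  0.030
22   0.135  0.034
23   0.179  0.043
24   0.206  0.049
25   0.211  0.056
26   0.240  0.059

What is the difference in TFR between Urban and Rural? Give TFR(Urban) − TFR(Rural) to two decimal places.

Urban:
  Sum of ASFRs = 0.121 + 0.135 + 0.179 + 0.206 + 0.211 + 0.240 = 1.092
  TFR = 1.092
Rural:
  Sum of ASFRs = 0.030 + 0.034 + 0.043 + 0.049 + 0.056 + 0.059 = 0.271
  TFR = 0.271
Difference = 1.092 − 0.271 = 0.821

0.82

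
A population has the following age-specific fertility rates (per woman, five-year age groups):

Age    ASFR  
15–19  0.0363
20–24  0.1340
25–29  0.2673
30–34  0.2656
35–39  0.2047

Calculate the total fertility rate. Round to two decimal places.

4.54

Sum of ASFRs = 0.0363 + 0.1340 + 0.2673 + 0.2656 + 0.2047 = 0.9079
TFR = 5 × 0.9079 = 4.5395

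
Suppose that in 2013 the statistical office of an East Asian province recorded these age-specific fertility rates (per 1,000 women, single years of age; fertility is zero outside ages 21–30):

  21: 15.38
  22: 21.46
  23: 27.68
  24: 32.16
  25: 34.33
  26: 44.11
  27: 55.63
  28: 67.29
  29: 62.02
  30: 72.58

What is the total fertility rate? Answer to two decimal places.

0.43

Sum of ASFRs = 15.38 + 21.46 + 27.68 + 32.16 + 34.33 + 44.11 + 55.63 + 67.29 + 62.02 + 72.58 = 432.64
TFR = 432.64 / 1000 = 0.43264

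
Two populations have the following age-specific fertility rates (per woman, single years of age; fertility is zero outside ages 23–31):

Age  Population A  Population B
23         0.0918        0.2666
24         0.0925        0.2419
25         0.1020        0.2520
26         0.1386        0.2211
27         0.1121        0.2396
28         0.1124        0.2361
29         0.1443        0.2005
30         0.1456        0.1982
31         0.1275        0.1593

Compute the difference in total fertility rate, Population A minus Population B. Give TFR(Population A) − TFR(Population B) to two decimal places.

-0.95

Population A:
  Sum of ASFRs = 0.0918 + 0.0925 + 0.1020 + 0.1386 + 0.1121 + 0.1124 + 0.1443 + 0.1456 + 0.1275 = 1.0668
  TFR = 1.0668
Population B:
  Sum of ASFRs = 0.2666 + 0.2419 + 0.2520 + 0.2211 + 0.2396 + 0.2361 + 0.2005 + 0.1982 + 0.1593 = 2.0153
  TFR = 2.0153
Difference = 1.0668 − 2.0153 = -0.9485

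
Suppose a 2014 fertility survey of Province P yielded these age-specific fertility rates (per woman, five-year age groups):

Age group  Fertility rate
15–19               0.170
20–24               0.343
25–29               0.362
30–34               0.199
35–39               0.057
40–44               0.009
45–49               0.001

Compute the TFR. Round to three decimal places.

5.705

Sum of ASFRs = 0.170 + 0.343 + 0.362 + 0.199 + 0.057 + 0.009 + 0.001 = 1.141
TFR = 5 × 1.141 = 5.705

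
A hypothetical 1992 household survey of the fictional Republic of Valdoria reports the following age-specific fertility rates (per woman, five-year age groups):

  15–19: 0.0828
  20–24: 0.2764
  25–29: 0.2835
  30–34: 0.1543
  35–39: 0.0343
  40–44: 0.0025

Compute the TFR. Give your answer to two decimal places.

4.17

Sum of ASFRs = 0.0828 + 0.2764 + 0.2835 + 0.1543 + 0.0343 + 0.0025 = 0.8338
TFR = 5 × 0.8338 = 4.169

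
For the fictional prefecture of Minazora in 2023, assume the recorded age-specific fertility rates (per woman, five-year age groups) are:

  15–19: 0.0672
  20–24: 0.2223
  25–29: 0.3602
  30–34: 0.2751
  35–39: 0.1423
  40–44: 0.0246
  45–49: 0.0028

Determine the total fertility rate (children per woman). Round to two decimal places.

5.47

Sum of ASFRs = 0.0672 + 0.2223 + 0.3602 + 0.2751 + 0.1423 + 0.0246 + 0.0028 = 1.0945
TFR = 5 × 1.0945 = 5.4725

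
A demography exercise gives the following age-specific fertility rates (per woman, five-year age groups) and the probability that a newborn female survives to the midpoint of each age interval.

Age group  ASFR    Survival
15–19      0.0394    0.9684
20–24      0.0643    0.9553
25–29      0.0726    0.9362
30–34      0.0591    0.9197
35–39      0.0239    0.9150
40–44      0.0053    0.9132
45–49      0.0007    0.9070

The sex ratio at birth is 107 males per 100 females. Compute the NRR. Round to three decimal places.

0.602

Proportion female at birth = 100 / (100 + 107) = 0.48309.
Survival-weighted fertility by age (5·fₓ·Sₓ):
  15–19: 5 × 0.0394 × 0.9684 = 0.19077
  20–24: 5 × 0.0643 × 0.9553 = 0.30713
  25–29: 5 × 0.0726 × 0.9362 = 0.33984
  30–34: 5 × 0.0591 × 0.9197 = 0.27177
  35–39: 5 × 0.0239 × 0.9150 = 0.10934
  40–44: 5 × 0.0053 × 0.9132 = 0.02420
  45–49: 5 × 0.0007 × 0.9070 = 0.00317
Sum = 1.24622
NRR = 0.48309 × 1.24622 = 0.60204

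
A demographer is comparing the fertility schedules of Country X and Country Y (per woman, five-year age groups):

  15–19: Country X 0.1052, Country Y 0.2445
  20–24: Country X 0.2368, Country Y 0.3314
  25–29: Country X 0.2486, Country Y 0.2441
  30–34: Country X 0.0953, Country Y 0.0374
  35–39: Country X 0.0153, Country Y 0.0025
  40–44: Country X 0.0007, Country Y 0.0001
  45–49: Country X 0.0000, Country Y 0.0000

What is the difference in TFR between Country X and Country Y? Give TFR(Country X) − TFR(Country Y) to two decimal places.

-0.79

Country X:
  Sum of ASFRs = 0.1052 + 0.2368 + 0.2486 + 0.0953 + 0.0153 + 0.0007 + 0.0000 = 0.7019
  TFR = 5 × 0.7019 = 3.5095
Country Y:
  Sum of ASFRs = 0.2445 + 0.3314 + 0.2441 + 0.0374 + 0.0025 + 0.0001 + 0.0000 = 0.8600
  TFR = 5 × 0.8600 = 4.3
Difference = 3.5095 − 4.3 = -0.7905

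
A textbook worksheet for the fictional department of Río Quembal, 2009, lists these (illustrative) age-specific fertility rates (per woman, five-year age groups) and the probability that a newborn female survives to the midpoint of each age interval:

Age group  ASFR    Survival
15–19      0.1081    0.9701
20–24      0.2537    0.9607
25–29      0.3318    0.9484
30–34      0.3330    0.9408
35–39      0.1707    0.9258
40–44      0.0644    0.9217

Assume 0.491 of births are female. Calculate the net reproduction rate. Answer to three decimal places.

2.931

Proportion female at birth = 0.491.
Each age group contributes 5 × ASFR × survival:
  15–19: 5 × 0.1081 × 0.9701 = 0.52434
  20–24: 5 × 0.2537 × 0.9607 = 1.21865
  25–29: 5 × 0.3318 × 0.9484 = 1.57340
  30–34: 5 × 0.3330 × 0.9408 = 1.56643
  35–39: 5 × 0.1707 × 0.9258 = 0.79017
  40–44: 5 × 0.0644 × 0.9217 = 0.29679
Sum = 5.96978
NRR = 0.491 × 5.96978 = 2.93116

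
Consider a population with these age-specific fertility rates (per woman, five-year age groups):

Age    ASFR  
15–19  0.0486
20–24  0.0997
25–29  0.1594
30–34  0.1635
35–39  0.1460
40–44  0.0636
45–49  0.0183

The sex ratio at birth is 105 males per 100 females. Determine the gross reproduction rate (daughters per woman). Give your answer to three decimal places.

Proportion female at birth = 100 / (100 + 105) = 0.48780.
Sum of ASFRs = 0.0486 + 0.0997 + 0.1594 + 0.1635 + 0.1460 + 0.0636 + 0.0183 = 0.6991
TFR = 5 × 0.6991 = 3.4955
GRR = 0.48780 × 3.4955 = 1.70510

1.705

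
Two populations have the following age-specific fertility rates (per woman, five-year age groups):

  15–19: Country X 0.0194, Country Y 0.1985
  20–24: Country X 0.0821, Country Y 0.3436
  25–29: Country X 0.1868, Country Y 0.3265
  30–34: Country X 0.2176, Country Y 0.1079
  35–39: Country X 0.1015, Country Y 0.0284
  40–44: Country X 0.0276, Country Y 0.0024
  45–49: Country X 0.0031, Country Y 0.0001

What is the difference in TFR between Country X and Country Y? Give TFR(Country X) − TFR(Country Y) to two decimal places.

Country X:
  Sum of ASFRs = 0.0194 + 0.0821 + 0.1868 + 0.2176 + 0.1015 + 0.0276 + 0.0031 = 0.6381
  TFR = 5 × 0.6381 = 3.1905
Country Y:
  Sum of ASFRs = 0.1985 + 0.3436 + 0.3265 + 0.1079 + 0.0284 + 0.0024 + 0.0001 = 1.0074
  TFR = 5 × 1.0074 = 5.037
Difference = 3.1905 − 5.037 = -1.8465

-1.85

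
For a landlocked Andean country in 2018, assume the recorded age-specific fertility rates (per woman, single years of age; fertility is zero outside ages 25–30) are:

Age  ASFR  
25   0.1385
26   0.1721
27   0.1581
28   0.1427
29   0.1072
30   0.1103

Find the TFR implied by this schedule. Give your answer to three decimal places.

0.829

Sum of ASFRs = 0.1385 + 0.1721 + 0.1581 + 0.1427 + 0.1072 + 0.1103 = 0.8289
TFR = 0.8289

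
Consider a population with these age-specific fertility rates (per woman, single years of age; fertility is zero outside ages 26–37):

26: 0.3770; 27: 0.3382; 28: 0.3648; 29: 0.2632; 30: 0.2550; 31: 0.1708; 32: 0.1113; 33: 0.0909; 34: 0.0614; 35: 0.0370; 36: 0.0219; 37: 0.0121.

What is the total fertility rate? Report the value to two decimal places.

Sum of ASFRs = 0.3770 + 0.3382 + 0.3648 + 0.2632 + 0.2550 + 0.1708 + 0.1113 + 0.0909 + 0.0614 + 0.0370 + 0.0219 + 0.0121 = 2.1036
TFR = 2.1036

2.10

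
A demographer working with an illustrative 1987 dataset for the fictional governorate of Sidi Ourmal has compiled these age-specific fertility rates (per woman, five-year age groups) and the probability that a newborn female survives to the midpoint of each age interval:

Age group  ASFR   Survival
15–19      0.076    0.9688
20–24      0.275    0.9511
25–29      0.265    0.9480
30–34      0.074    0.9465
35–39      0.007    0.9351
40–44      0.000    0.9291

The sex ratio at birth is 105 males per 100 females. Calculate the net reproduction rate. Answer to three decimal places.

Proportion female at birth = 100 / (100 + 105) = 0.48780.
Each age group contributes 5 × ASFR × survival:
  15–19: 5 × 0.076 × 0.9688 = 0.36814
  20–24: 5 × 0.275 × 0.9511 = 1.30776
  25–29: 5 × 0.265 × 0.9480 = 1.25610
  30–34: 5 × 0.074 × 0.9465 = 0.35021
  35–39: 5 × 0.007 × 0.9351 = 0.03273
  40–44: 5 × 0.000 × 0.9291 = 0.00000
Sum = 3.31494
NRR = 0.48780 × 3.31494 = 1.61703

1.617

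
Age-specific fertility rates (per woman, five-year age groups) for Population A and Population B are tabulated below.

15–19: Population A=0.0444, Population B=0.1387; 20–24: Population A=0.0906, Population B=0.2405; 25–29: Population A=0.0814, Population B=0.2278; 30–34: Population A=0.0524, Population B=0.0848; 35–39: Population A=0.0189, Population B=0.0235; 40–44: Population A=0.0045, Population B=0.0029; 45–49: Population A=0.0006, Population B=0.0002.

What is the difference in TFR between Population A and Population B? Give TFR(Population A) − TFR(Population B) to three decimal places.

-2.128

Population A:
  Sum of ASFRs = 0.0444 + 0.0906 + 0.0814 + 0.0524 + 0.0189 + 0.0045 + 0.0006 = 0.2928
  TFR = 5 × 0.2928 = 1.464
Population B:
  Sum of ASFRs = 0.1387 + 0.2405 + 0.2278 + 0.0848 + 0.0235 + 0.0029 + 0.0002 = 0.7184
  TFR = 5 × 0.7184 = 3.592
Difference = 1.464 − 3.592 = -2.128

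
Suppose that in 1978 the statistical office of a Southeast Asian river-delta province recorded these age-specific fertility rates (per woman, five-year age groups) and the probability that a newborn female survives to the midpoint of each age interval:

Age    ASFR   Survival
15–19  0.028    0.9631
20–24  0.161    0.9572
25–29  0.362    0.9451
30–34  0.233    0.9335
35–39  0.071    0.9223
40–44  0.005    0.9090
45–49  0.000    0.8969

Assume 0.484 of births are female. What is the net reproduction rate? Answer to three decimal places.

1.962

Proportion female at birth = 0.484.
Weighting each age-specific rate by interval width and survival:
  15–19: 5 × 0.028 × 0.9631 = 0.13483
  20–24: 5 × 0.161 × 0.9572 = 0.77055
  25–29: 5 × 0.362 × 0.9451 = 1.71063
  30–34: 5 × 0.233 × 0.9335 = 1.08753
  35–39: 5 × 0.071 × 0.9223 = 0.32742
  40–44: 5 × 0.005 × 0.9090 = 0.02273
  45–49: 5 × 0.000 × 0.8969 = 0.00000
Sum = 4.05369
NRR = 0.484 × 4.05369 = 1.96199
With NRR above 1 the population is above replacement fertility.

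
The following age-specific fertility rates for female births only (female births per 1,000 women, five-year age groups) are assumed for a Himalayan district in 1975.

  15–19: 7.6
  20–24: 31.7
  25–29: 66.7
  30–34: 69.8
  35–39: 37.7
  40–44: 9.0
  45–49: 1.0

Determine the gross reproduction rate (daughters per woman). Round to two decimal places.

Sum of female ASFRs = 7.6 + 31.7 + 66.7 + 69.8 + 37.7 + 9.0 + 1.0 = 223.5
GRR = 5 × 223.5 / 1000 = 1.1175

1.12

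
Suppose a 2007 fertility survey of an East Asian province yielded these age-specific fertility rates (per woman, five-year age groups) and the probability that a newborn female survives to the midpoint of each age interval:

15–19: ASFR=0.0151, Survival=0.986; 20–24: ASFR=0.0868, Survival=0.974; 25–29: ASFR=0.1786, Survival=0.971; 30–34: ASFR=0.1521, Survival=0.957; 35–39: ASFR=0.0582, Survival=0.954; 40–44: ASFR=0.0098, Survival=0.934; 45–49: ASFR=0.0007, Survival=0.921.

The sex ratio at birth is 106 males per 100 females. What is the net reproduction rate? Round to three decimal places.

1.174

Proportion female at birth = 100 / (100 + 106) = 0.48544.
Each age group contributes 5 × ASFR × survival:
  15–19: 5 × 0.0151 × 0.986 = 0.07444
  20–24: 5 × 0.0868 × 0.974 = 0.42272
  25–29: 5 × 0.1786 × 0.971 = 0.86710
  30–34: 5 × 0.1521 × 0.957 = 0.72780
  35–39: 5 × 0.0582 × 0.954 = 0.27761
  40–44: 5 × 0.0098 × 0.934 = 0.04577
  45–49: 5 × 0.0007 × 0.921 = 0.00322
Sum = 2.41866
NRR = 0.48544 × 2.41866 = 1.17411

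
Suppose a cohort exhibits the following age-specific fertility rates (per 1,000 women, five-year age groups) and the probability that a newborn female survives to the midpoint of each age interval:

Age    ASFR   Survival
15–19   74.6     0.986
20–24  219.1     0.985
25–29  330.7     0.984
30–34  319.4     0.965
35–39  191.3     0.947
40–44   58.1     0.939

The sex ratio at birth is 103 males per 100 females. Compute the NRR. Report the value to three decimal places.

Proportion female at birth = 100 / (100 + 103) = 0.49261.
Per-age-group product (5 × ASFR × survival probability):
  15–19: 5 × 74.6/1000 × 0.986 = 0.36778
  20–24: 5 × 219.1/1000 × 0.985 = 1.07907
  25–29: 5 × 330.7/1000 × 0.984 = 1.62704
  30–34: 5 × 319.4/1000 × 0.965 = 1.54111
  35–39: 5 × 191.3/1000 × 0.947 = 0.90581
  40–44: 5 × 58.1/1000 × 0.939 = 0.27278
Sum = 5.79359
NRR = 0.49261 × 5.79359 = 2.85398
An NRR exceeding 1 indicates intrinsic growth under these rates.

2.854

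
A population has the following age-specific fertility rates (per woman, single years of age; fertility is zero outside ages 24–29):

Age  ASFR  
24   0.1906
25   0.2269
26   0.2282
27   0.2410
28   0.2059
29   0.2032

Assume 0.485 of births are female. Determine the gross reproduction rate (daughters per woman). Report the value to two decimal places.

Proportion female at birth = 0.485.
Sum of ASFRs = 0.1906 + 0.2269 + 0.2282 + 0.2410 + 0.2059 + 0.2032 = 1.2958
TFR = 1.2958
GRR = 0.485 × 1.2958 = 0.62846

0.63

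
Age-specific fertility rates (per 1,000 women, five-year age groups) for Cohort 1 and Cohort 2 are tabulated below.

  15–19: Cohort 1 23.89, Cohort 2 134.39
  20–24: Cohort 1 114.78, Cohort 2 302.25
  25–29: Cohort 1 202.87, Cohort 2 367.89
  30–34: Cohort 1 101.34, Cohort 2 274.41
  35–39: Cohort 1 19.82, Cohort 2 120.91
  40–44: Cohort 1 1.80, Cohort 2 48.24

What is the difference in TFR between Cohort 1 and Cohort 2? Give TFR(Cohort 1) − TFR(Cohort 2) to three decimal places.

-3.918

Cohort 1:
  Sum of ASFRs = 23.89 + 114.78 + 202.87 + 101.34 + 19.82 + 1.80 = 464.50
  TFR = 5 × 464.50 / 1000 = 2.3225
Cohort 2:
  Sum of ASFRs = 134.39 + 302.25 + 367.89 + 274.41 + 120.91 + 48.24 = 1248.09
  TFR = 5 × 1248.09 / 1000 = 6.24045
Difference = 2.3225 − 6.24045 = -3.91795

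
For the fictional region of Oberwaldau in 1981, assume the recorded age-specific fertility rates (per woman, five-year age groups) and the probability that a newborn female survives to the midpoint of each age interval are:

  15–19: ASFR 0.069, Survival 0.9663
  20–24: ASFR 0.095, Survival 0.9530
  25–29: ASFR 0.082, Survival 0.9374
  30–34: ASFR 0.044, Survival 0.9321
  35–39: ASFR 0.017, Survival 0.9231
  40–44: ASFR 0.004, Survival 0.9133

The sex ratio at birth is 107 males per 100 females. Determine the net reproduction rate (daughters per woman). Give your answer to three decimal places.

Proportion female at birth = 100 / (100 + 107) = 0.48309.
Survival-weighted fertility by age (5·fₓ·Sₓ):
  15–19: 5 × 0.069 × 0.9663 = 0.33337
  20–24: 5 × 0.095 × 0.9530 = 0.45268
  25–29: 5 × 0.082 × 0.9374 = 0.38433
  30–34: 5 × 0.044 × 0.9321 = 0.20506
  35–39: 5 × 0.017 × 0.9231 = 0.07846
  40–44: 5 × 0.004 × 0.9133 = 0.01827
Sum = 1.47217
NRR = 0.48309 × 1.47217 = 0.71119

0.711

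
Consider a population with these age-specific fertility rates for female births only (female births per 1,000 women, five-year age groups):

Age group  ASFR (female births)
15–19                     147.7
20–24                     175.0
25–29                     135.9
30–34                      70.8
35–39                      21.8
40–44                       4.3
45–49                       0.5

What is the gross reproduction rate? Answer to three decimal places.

Sum of female ASFRs = 147.7 + 175.0 + 135.9 + 70.8 + 21.8 + 4.3 + 0.5 = 556.0
GRR = 5 × 556.0 / 1000 = 2.78

2.780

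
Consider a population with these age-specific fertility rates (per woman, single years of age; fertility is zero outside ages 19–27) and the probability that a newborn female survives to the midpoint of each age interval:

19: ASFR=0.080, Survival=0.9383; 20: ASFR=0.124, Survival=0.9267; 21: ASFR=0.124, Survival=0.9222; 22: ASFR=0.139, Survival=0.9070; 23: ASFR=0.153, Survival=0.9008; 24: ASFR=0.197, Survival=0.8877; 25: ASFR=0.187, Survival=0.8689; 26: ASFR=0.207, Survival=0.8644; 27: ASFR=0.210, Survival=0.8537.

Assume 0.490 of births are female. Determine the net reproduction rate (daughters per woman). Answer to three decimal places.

Proportion female at birth = 0.490.
Survival-weighted fertility by age (1·fₓ·Sₓ):
  19: 1 × 0.080 × 0.9383 = 0.07506
  20: 1 × 0.124 × 0.9267 = 0.11491
  21: 1 × 0.124 × 0.9222 = 0.11435
  22: 1 × 0.139 × 0.9070 = 0.12607
  23: 1 × 0.153 × 0.9008 = 0.13782
  24: 1 × 0.197 × 0.8877 = 0.17488
  25: 1 × 0.187 × 0.8689 = 0.16248
  26: 1 × 0.207 × 0.8644 = 0.17893
  27: 1 × 0.210 × 0.8537 = 0.17928
Sum = 1.26378
NRR = 0.490 × 1.26378 = 0.61925

0.619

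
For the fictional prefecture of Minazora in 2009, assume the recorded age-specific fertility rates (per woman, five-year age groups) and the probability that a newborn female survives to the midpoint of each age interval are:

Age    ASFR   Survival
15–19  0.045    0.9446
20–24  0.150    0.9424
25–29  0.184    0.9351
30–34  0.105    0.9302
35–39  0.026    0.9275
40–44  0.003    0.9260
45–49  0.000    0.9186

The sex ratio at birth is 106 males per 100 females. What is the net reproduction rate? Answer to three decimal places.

1.166

Proportion female at birth = 100 / (100 + 106) = 0.48544.
Weighting each age-specific rate by interval width and survival:
  15–19: 5 × 0.045 × 0.9446 = 0.21254
  20–24: 5 × 0.150 × 0.9424 = 0.70680
  25–29: 5 × 0.184 × 0.9351 = 0.86029
  30–34: 5 × 0.105 × 0.9302 = 0.48836
  35–39: 5 × 0.026 × 0.9275 = 0.12058
  40–44: 5 × 0.003 × 0.9260 = 0.01389
  45–49: 5 × 0.000 × 0.9186 = 0.00000
Sum = 2.40246
NRR = 0.48544 × 2.40246 = 1.16625
NRR > 1, so each generation more than replaces itself.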